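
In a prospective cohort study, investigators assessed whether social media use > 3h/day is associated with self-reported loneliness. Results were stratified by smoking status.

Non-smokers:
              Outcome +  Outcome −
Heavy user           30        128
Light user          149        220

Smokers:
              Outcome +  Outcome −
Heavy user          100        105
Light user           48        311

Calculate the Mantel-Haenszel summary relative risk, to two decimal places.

RR_MH = Σ(aᵢ·n₀ᵢ/nᵢ) / Σ(cᵢ·n₁ᵢ/nᵢ), with n₁ᵢ = aᵢ+bᵢ (exposed), n₀ᵢ = cᵢ+dᵢ (unexposed), nᵢ = n₁ᵢ+n₀ᵢ.
Stratum 1 (Non-smokers): n₁ = 158, n₀ = 369, n = 527; a·n₀/n = 30·369/527 = 21.0057; c·n₁/n = 149·158/527 = 44.6717
Stratum 2 (Smokers): n₁ = 205, n₀ = 359, n = 564; a·n₀/n = 100·359/564 = 63.6525; c·n₁/n = 48·205/564 = 17.4468
RR_MH = (21.0057 + 63.6525) / (44.6717 + 17.4468) = 84.6582 / 62.1185 = 1.36285

1.36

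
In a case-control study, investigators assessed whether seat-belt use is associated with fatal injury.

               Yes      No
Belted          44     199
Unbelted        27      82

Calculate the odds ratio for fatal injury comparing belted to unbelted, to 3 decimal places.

0.672

Cells: a = 44, b = 199, c = 27, d = 82.
OR = (a·d)/(b·c) = (44 × 82) / (199 × 27) = 3608 / 5373 = 0.67151
Exposure is associated with lower odds of fatal injury (OR = 0.67 < 1).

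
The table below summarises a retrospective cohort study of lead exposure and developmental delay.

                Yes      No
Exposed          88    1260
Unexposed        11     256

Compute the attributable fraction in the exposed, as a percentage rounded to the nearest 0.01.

36.89

Cells: a = 88, b = 1260, c = 11, d = 256.
Risk in exposed = 88/1348 = 0.06528; risk in unexposed = 11/267 = 0.04120.
RR = 0.06528/0.04120 = 1.58457
AR% = (RR − 1)/RR × 100 = (1.58457 − 1)/1.58457 × 100 = 36.8914%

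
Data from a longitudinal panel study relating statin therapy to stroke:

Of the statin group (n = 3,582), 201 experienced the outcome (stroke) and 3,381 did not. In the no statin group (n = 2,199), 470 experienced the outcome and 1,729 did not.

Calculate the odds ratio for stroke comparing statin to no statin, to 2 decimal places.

0.22

From the description: a = 201, b = 3381, c = 470, d = 1729.
OR = (a·d)/(b·c) = (201 × 1729) / (3381 × 470) = 347529 / 1589070 = 0.21870
Exposure is associated with lower odds of stroke (OR = 0.22 < 1).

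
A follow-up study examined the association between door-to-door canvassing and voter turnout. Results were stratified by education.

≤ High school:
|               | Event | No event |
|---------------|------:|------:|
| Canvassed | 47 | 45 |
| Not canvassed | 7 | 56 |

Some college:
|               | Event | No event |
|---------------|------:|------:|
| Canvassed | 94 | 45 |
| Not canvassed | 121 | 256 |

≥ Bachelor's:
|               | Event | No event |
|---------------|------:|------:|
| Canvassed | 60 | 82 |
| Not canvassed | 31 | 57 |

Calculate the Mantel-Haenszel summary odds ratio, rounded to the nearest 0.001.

OR_MH = Σ(aᵢdᵢ/nᵢ) / Σ(bᵢcᵢ/nᵢ), where nᵢ is the stratum total.
Stratum 1 (≤ High school): n = 155; a·d/n = 47·56/155 = 16.9806; b·c/n = 45·7/155 = 2.0323
Stratum 2 (Some college): n = 516; a·d/n = 94·256/516 = 46.6357; b·c/n = 45·121/516 = 10.5523
Stratum 3 (≥ Bachelor's): n = 230; a·d/n = 60·57/230 = 14.8696; b·c/n = 82·31/230 = 11.0522
OR_MH = (16.9806 + 46.6357 + 14.8696) / (2.0323 + 10.5523 + 11.0522) = 78.4859 / 23.6368 = 3.32050

3.321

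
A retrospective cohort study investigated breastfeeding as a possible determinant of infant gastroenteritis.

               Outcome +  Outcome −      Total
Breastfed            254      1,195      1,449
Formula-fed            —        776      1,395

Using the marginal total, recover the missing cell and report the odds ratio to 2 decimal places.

0.27

The missing cell is in the unexposed row: 1395 − 776 = 619.
So a = 254, b = 1195, c = 619, d = 776.
OR = (a·d)/(b·c) = (254 × 776) / (1195 × 619) = 197104 / 739705 = 0.26646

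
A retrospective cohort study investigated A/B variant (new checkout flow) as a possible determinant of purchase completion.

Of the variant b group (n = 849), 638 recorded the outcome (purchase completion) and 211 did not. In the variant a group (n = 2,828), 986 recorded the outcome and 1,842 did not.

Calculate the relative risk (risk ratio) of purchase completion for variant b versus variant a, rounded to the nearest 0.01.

2.16

From the description: a = 638, b = 211, c = 986, d = 1842.
Risk in exposed = 638/849 = 0.75147; risk in unexposed = 986/2828 = 0.34866.
RR = 0.75147 / 0.34866 = 2.15534
The risk among the exposed is 2.16 times that among the unexposed.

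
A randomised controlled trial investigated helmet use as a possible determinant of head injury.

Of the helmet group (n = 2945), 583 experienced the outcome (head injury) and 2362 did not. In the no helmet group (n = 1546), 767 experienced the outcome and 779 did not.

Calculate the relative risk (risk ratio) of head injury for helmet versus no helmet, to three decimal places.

0.399

From the description: a = 583, b = 2362, c = 767, d = 779.
Risk in exposed = 583/2945 = 0.19796; risk in unexposed = 767/1546 = 0.49612.
RR = 0.19796 / 0.49612 = 0.39902
The risk is 60% lower among the exposed than among the unexposed.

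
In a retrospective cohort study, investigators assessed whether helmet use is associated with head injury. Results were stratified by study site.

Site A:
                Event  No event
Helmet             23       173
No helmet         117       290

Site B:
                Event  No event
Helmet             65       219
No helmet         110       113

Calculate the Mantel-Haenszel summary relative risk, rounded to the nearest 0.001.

0.443

RR_MH = Σ(aᵢ·n₀ᵢ/nᵢ) / Σ(cᵢ·n₁ᵢ/nᵢ), with n₁ᵢ = aᵢ+bᵢ (exposed), n₀ᵢ = cᵢ+dᵢ (unexposed), nᵢ = n₁ᵢ+n₀ᵢ.
Stratum 1 (Site A): n₁ = 196, n₀ = 407, n = 603; a·n₀/n = 23·407/603 = 15.5240; c·n₁/n = 117·196/603 = 38.0299
Stratum 2 (Site B): n₁ = 284, n₀ = 223, n = 507; a·n₀/n = 65·223/507 = 28.5897; c·n₁/n = 110·284/507 = 61.6174
RR_MH = (15.5240 + 28.5897) / (38.0299 + 61.6174) = 44.1138 / 99.6472 = 0.44270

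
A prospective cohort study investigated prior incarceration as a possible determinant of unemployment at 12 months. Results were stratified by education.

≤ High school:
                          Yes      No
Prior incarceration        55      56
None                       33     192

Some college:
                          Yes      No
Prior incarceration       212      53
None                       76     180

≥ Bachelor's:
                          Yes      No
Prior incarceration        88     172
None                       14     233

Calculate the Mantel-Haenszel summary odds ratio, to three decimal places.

8.071

OR_MH = Σ(aᵢdᵢ/nᵢ) / Σ(bᵢcᵢ/nᵢ), where nᵢ is the stratum total.
Stratum 1 (≤ High school): n = 336; a·d/n = 55·192/336 = 31.4286; b·c/n = 56·33/336 = 5.5000
Stratum 2 (Some college): n = 521; a·d/n = 212·180/521 = 73.2438; b·c/n = 53·76/521 = 7.7313
Stratum 3 (≥ Bachelor's): n = 507; a·d/n = 88·233/507 = 40.4418; b·c/n = 172·14/507 = 4.7495
OR_MH = (31.4286 + 73.2438 + 40.4418) / (5.5000 + 7.7313 + 4.7495) = 145.1141 / 17.9808 = 8.07051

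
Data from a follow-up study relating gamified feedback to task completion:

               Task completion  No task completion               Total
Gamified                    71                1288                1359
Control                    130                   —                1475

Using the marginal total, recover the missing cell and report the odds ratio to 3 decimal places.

The missing cell is in the unexposed row: 1475 − 130 = 1345.
So a = 71, b = 1288, c = 130, d = 1345.
OR = (a·d)/(b·c) = (71 × 1345) / (1288 × 130) = 95495 / 167440 = 0.57032

0.570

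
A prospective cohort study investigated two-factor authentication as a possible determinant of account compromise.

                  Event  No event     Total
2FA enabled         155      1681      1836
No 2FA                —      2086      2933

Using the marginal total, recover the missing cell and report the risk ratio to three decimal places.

0.292

The missing cell is in the unexposed row: 2933 − 2086 = 847.
So a = 155, b = 1681, c = 847, d = 2086.
RR = [a/(a+b)] / [c/(c+d)] = (155/1836) / (847/2933) = 0.08442/0.28878 = 0.29234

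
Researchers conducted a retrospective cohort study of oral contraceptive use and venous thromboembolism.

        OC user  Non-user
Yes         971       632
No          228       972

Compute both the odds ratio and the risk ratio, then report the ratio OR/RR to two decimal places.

3.19

Reading the table with exposure as columns: a = 971 (OC user, case), b = 228 (OC user, non-case), c = 632 (Non-user, case), d = 972.
OR = (971·972)/(228·632) = 943812/144096 = 6.54988
Risk in exposed = 971/1199 = 0.80984; risk in unexposed = 632/1604 = 0.39401; RR = 2.05536
OR/RR = 6.54988 / 2.05536 = 3.18674
The outcome is not rare, so the OR lies further from 1 than the RR.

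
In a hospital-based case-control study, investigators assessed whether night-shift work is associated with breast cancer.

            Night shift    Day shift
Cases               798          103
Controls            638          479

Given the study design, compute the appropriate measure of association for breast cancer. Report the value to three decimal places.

5.817

Reading the table with exposure as columns: a = 798 (Night shift, case), b = 638 (Night shift, non-case), c = 103 (Day shift, case), d = 479.
This is a hospital-based case-control study: participants were sampled on outcome status, so risks in the source population cannot be estimated directly — relative risk is not valid here. The odds ratio is the appropriate measure.
OR = (a·d)/(b·c) = (798 × 479) / (638 × 103) = 382242 / 65714 = 5.81675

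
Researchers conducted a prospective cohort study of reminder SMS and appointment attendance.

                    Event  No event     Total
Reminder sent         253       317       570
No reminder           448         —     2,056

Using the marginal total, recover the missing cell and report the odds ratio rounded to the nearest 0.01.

The missing cell is in the unexposed row: 2056 − 448 = 1608.
So a = 253, b = 317, c = 448, d = 1608.
OR = (a·d)/(b·c) = (253 × 1608) / (317 × 448) = 406824 / 142016 = 2.86463

2.86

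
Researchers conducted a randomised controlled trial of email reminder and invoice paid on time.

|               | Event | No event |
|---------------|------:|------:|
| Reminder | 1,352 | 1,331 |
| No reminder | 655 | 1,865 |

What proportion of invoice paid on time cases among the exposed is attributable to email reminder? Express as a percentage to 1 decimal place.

Cells: a = 1352, b = 1331, c = 655, d = 1865.
Risk in exposed = 1352/2683 = 0.50391; risk in unexposed = 655/2520 = 0.25992.
RR = 0.50391/0.25992 = 1.93872
AR% = (RR − 1)/RR × 100 = (1.93872 − 1)/1.93872 × 100 = 48.4196%

48.4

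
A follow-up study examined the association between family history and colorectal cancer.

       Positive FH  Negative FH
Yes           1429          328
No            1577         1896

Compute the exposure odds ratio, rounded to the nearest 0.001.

5.238

Reading the table with exposure as columns: a = 1429 (Positive FH, case), b = 1577 (Positive FH, non-case), c = 328 (Negative FH, case), d = 1896.
OR = (a·d)/(b·c) = (1429 × 1896) / (1577 × 328) = 2709384 / 517256 = 5.23799
The odds of colorectal cancer are about 5.24 times as high in the positive fh group.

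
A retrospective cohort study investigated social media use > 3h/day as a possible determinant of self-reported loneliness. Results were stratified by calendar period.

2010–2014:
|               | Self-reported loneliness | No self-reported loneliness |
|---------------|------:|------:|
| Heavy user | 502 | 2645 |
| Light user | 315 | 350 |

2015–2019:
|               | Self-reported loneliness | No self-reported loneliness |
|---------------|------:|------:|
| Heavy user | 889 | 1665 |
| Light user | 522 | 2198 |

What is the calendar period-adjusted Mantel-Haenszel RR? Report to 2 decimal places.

RR_MH = Σ(aᵢ·n₀ᵢ/nᵢ) / Σ(cᵢ·n₁ᵢ/nᵢ), with n₁ᵢ = aᵢ+bᵢ (exposed), n₀ᵢ = cᵢ+dᵢ (unexposed), nᵢ = n₁ᵢ+n₀ᵢ.
Stratum 1 (2010–2014): n₁ = 3147, n₀ = 665, n = 3812; a·n₀/n = 502·665/3812 = 87.5735; c·n₁/n = 315·3147/3812 = 260.0485
Stratum 2 (2015–2019): n₁ = 2554, n₀ = 2720, n = 5274; a·n₀/n = 889·2720/5274 = 458.4907; c·n₁/n = 522·2554/5274 = 252.7850
RR_MH = (87.5735 + 458.4907) / (260.0485 + 252.7850) = 546.0642 / 512.8335 = 1.06480

1.06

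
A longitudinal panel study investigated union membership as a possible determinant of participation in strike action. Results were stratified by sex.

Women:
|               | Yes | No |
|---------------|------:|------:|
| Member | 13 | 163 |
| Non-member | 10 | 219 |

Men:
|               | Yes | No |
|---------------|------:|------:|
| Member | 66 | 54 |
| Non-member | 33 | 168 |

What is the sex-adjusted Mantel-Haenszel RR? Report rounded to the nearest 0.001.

RR_MH = Σ(aᵢ·n₀ᵢ/nᵢ) / Σ(cᵢ·n₁ᵢ/nᵢ), with n₁ᵢ = aᵢ+bᵢ (exposed), n₀ᵢ = cᵢ+dᵢ (unexposed), nᵢ = n₁ᵢ+n₀ᵢ.
Stratum 1 (Women): n₁ = 176, n₀ = 229, n = 405; a·n₀/n = 13·229/405 = 7.3506; c·n₁/n = 10·176/405 = 4.3457
Stratum 2 (Men): n₁ = 120, n₀ = 201, n = 321; a·n₀/n = 66·201/321 = 41.3271; c·n₁/n = 33·120/321 = 12.3364
RR_MH = (7.3506 + 41.3271) / (4.3457 + 12.3364) = 48.6777 / 16.6821 = 2.91796

2.918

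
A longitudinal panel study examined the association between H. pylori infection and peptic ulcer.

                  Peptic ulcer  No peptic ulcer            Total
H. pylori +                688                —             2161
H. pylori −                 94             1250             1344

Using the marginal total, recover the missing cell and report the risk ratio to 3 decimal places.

The missing cell is in the exposed row: 2161 − 688 = 1473.
So a = 688, b = 1473, c = 94, d = 1250.
RR = [a/(a+b)] / [c/(c+d)] = (688/2161) / (94/1344) = 0.31837/0.06994 = 4.55203

4.552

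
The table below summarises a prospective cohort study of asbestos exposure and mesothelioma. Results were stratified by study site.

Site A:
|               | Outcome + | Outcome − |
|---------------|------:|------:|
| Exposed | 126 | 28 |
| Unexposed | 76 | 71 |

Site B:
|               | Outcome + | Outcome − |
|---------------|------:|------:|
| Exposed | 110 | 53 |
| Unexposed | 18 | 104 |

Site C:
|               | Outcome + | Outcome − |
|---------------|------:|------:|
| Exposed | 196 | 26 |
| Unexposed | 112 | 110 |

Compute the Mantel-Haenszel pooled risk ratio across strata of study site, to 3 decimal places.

RR_MH = Σ(aᵢ·n₀ᵢ/nᵢ) / Σ(cᵢ·n₁ᵢ/nᵢ), with n₁ᵢ = aᵢ+bᵢ (exposed), n₀ᵢ = cᵢ+dᵢ (unexposed), nᵢ = n₁ᵢ+n₀ᵢ.
Stratum 1 (Site A): n₁ = 154, n₀ = 147, n = 301; a·n₀/n = 126·147/301 = 61.5349; c·n₁/n = 76·154/301 = 38.8837
Stratum 2 (Site B): n₁ = 163, n₀ = 122, n = 285; a·n₀/n = 110·122/285 = 47.0877; c·n₁/n = 18·163/285 = 10.2947
Stratum 3 (Site C): n₁ = 222, n₀ = 222, n = 444; a·n₀/n = 196·222/444 = 98.0000; c·n₁/n = 112·222/444 = 56.0000
RR_MH = (61.5349 + 47.0877 + 98.0000) / (38.8837 + 10.2947 + 56.0000) = 206.6226 / 105.1785 = 1.96450

1.964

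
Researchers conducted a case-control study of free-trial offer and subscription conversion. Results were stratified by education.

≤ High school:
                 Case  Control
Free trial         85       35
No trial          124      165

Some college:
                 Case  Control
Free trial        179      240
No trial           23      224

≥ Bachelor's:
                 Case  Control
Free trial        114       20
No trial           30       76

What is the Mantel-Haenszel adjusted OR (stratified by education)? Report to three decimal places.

OR_MH = Σ(aᵢdᵢ/nᵢ) / Σ(bᵢcᵢ/nᵢ), where nᵢ is the stratum total.
Stratum 1 (≤ High school): n = 409; a·d/n = 85·165/409 = 34.2910; b·c/n = 35·124/409 = 10.6112
Stratum 2 (Some college): n = 666; a·d/n = 179·224/666 = 60.2042; b·c/n = 240·23/666 = 8.2883
Stratum 3 (≥ Bachelor's): n = 240; a·d/n = 114·76/240 = 36.1000; b·c/n = 20·30/240 = 2.5000
OR_MH = (34.2910 + 60.2042 + 36.1000) / (10.6112 + 8.2883 + 2.5000) = 130.5952 / 21.3995 = 6.10271

6.103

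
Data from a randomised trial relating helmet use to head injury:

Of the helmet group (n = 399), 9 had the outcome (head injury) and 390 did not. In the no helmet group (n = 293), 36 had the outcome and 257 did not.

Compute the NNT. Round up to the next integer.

Risk in treated group = 9/399 = 0.02256; risk in control = 36/293 = 0.12287.
Absolute risk reduction = 0.12287 − 0.02256 = 0.10031
NNT = 1 / ARR = 1 / 0.10031 = 9.969 → round up → 10

10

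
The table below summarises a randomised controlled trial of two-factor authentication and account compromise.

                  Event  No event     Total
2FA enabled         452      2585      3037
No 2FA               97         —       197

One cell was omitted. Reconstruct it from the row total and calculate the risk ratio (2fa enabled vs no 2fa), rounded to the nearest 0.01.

The missing cell is in the unexposed row: 197 − 97 = 100.
So a = 452, b = 2585, c = 97, d = 100.
RR = [a/(a+b)] / [c/(c+d)] = (452/3037) / (97/197) = 0.14883/0.49239 = 0.30227

0.30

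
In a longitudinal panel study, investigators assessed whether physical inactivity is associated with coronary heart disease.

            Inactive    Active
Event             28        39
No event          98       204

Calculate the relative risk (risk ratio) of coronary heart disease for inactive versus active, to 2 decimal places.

1.38

Reading the table with exposure as columns: a = 28 (Inactive, case), b = 98 (Inactive, non-case), c = 39 (Active, case), d = 204.
Risk in exposed = 28/126 = 0.22222; risk in unexposed = 39/243 = 0.16049.
RR = 0.22222 / 0.16049 = 1.38462
The risk among the exposed is 1.38 times that among the unexposed.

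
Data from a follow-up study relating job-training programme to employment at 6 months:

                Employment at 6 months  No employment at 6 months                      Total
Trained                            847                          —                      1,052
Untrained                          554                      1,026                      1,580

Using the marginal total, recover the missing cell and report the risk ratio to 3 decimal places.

The missing cell is in the exposed row: 1052 − 847 = 205.
So a = 847, b = 205, c = 554, d = 1026.
RR = [a/(a+b)] / [c/(c+d)] = (847/1052) / (554/1580) = 0.80513/0.35063 = 2.29623

2.296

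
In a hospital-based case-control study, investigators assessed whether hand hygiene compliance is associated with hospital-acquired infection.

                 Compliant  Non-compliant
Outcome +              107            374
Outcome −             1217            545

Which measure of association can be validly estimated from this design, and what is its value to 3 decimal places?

0.128

Reading the table with exposure as columns: a = 107 (Compliant, case), b = 1217 (Compliant, non-case), c = 374 (Non-compliant, case), d = 545.
This is a hospital-based case-control study: participants were sampled on outcome status, so risks in the source population cannot be estimated directly — relative risk is not valid here. The odds ratio is the appropriate measure.
OR = (a·d)/(b·c) = (107 × 545) / (1217 × 374) = 58315 / 455158 = 0.12812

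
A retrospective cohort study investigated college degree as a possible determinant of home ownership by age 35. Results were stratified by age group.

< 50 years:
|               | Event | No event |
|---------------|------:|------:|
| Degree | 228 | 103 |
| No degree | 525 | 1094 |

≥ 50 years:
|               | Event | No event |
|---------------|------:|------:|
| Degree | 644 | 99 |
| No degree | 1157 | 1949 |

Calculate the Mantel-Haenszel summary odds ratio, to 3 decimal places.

OR_MH = Σ(aᵢdᵢ/nᵢ) / Σ(bᵢcᵢ/nᵢ), where nᵢ is the stratum total.
Stratum 1 (< 50 years): n = 1950; a·d/n = 228·1094/1950 = 127.9138; b·c/n = 103·525/1950 = 27.7308
Stratum 2 (≥ 50 years): n = 3849; a·d/n = 644·1949/3849 = 326.0992; b·c/n = 99·1157/3849 = 29.7592
OR_MH = (127.9138 + 326.0992) / (27.7308 + 29.7592) = 454.0131 / 57.4899 = 7.89726

7.897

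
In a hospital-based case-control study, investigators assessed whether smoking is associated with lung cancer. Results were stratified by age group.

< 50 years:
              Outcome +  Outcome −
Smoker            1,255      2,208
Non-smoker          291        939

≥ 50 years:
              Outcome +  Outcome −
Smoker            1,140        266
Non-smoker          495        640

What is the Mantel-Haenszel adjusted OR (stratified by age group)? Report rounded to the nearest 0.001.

2.852

OR_MH = Σ(aᵢdᵢ/nᵢ) / Σ(bᵢcᵢ/nᵢ), where nᵢ is the stratum total.
Stratum 1 (< 50 years): n = 4693; a·d/n = 1255·939/4693 = 251.1070; b·c/n = 2208·291/4693 = 136.9120
Stratum 2 (≥ 50 years): n = 2541; a·d/n = 1140·640/2541 = 287.1311; b·c/n = 266·495/2541 = 51.8182
OR_MH = (251.1070 + 287.1311) / (136.9120 + 51.8182) = 538.2380 / 188.7302 = 2.85189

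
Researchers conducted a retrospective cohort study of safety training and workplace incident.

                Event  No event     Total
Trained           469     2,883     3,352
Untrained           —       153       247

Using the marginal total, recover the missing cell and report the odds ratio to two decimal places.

The missing cell is in the unexposed row: 247 − 153 = 94.
So a = 469, b = 2883, c = 94, d = 153.
OR = (a·d)/(b·c) = (469 × 153) / (2883 × 94) = 71757 / 271002 = 0.26478

0.26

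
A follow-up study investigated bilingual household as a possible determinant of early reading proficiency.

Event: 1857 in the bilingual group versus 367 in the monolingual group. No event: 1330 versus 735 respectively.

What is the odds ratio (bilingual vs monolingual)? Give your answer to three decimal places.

2.796

From the description: a = 1857, b = 1330, c = 367, d = 735.
OR = (a·d)/(b·c) = (1857 × 735) / (1330 × 367) = 1364895 / 488110 = 2.79629
The odds of early reading proficiency are about 2.80 times as high in the bilingual group.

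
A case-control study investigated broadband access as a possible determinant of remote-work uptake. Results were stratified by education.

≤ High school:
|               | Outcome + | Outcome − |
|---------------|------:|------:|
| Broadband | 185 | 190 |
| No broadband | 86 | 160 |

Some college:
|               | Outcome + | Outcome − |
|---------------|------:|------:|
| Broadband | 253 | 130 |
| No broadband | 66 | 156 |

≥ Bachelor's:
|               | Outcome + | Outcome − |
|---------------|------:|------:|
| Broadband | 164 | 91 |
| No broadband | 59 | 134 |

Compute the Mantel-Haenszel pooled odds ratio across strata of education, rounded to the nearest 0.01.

3.09

OR_MH = Σ(aᵢdᵢ/nᵢ) / Σ(bᵢcᵢ/nᵢ), where nᵢ is the stratum total.
Stratum 1 (≤ High school): n = 621; a·d/n = 185·160/621 = 47.6651; b·c/n = 190·86/621 = 26.3124
Stratum 2 (Some college): n = 605; a·d/n = 253·156/605 = 65.2364; b·c/n = 130·66/605 = 14.1818
Stratum 3 (≥ Bachelor's): n = 448; a·d/n = 164·134/448 = 49.0536; b·c/n = 91·59/448 = 11.9844
OR_MH = (47.6651 + 65.2364 + 49.0536) / (26.3124 + 14.1818 + 11.9844) = 161.9550 / 52.4786 = 3.08612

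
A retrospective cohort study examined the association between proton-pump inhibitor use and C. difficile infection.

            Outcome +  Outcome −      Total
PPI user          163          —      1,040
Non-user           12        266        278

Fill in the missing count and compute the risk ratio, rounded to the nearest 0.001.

3.631

The missing cell is in the exposed row: 1040 − 163 = 877.
So a = 163, b = 877, c = 12, d = 266.
RR = [a/(a+b)] / [c/(c+d)] = (163/1040) / (12/278) = 0.15673/0.04317 = 3.63093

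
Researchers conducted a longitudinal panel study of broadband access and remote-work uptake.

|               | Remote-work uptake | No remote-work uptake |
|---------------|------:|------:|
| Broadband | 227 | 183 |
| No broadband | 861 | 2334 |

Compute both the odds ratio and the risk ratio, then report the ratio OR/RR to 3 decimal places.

Cells: a = 227, b = 183, c = 861, d = 2334.
OR = (227·2334)/(183·861) = 529818/157563 = 3.36258
Risk in exposed = 227/410 = 0.55366; risk in unexposed = 861/3195 = 0.26948; RR = 2.05452
OR/RR = 3.36258 / 2.05452 = 1.63668
The outcome is not rare, so the OR lies further from 1 than the RR.

1.637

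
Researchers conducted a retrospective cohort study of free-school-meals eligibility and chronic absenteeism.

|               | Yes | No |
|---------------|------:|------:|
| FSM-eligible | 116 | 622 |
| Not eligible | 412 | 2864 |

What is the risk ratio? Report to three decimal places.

1.250

Cells: a = 116, b = 622, c = 412, d = 2864.
Risk in exposed = 116/738 = 0.15718; risk in unexposed = 412/3276 = 0.12576.
RR = 0.15718 / 0.12576 = 1.24982
The risk among the exposed is 1.25 times that among the unexposed.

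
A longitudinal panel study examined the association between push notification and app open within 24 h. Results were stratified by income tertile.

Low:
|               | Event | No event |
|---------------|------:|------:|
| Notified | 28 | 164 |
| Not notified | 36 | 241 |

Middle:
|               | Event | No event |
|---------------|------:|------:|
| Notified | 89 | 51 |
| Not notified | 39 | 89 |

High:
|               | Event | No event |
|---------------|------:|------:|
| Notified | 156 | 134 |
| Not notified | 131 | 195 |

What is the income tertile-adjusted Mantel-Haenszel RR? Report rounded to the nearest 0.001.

1.463

RR_MH = Σ(aᵢ·n₀ᵢ/nᵢ) / Σ(cᵢ·n₁ᵢ/nᵢ), with n₁ᵢ = aᵢ+bᵢ (exposed), n₀ᵢ = cᵢ+dᵢ (unexposed), nᵢ = n₁ᵢ+n₀ᵢ.
Stratum 1 (Low): n₁ = 192, n₀ = 277, n = 469; a·n₀/n = 28·277/469 = 16.5373; c·n₁/n = 36·192/469 = 14.7377
Stratum 2 (Middle): n₁ = 140, n₀ = 128, n = 268; a·n₀/n = 89·128/268 = 42.5075; c·n₁/n = 39·140/268 = 20.3731
Stratum 3 (High): n₁ = 290, n₀ = 326, n = 616; a·n₀/n = 156·326/616 = 82.5584; c·n₁/n = 131·290/616 = 61.6721
RR_MH = (16.5373 + 42.5075 + 82.5584) / (14.7377 + 20.3731 + 61.6721) = 141.6032 / 96.7830 = 1.46310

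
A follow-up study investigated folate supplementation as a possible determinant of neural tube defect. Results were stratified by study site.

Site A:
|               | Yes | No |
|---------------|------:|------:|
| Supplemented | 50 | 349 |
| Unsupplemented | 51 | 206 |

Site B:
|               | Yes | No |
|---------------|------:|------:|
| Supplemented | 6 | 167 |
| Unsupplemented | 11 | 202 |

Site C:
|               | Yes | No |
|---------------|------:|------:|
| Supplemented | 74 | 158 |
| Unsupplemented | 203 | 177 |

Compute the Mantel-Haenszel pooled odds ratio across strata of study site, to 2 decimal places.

0.48

OR_MH = Σ(aᵢdᵢ/nᵢ) / Σ(bᵢcᵢ/nᵢ), where nᵢ is the stratum total.
Stratum 1 (Site A): n = 656; a·d/n = 50·206/656 = 15.7012; b·c/n = 349·51/656 = 27.1326
Stratum 2 (Site B): n = 386; a·d/n = 6·202/386 = 3.1399; b·c/n = 167·11/386 = 4.7591
Stratum 3 (Site C): n = 612; a·d/n = 74·177/612 = 21.4020; b·c/n = 158·203/612 = 52.4085
OR_MH = (15.7012 + 3.1399 + 21.4020) / (27.1326 + 4.7591 + 52.4085) = 40.2431 / 84.3002 = 0.47738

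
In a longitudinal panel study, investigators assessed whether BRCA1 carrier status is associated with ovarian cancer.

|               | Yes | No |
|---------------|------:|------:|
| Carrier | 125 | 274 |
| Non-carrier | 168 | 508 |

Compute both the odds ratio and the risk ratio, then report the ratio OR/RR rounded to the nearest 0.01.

Cells: a = 125, b = 274, c = 168, d = 508.
OR = (125·508)/(274·168) = 63500/46032 = 1.37948
Risk in exposed = 125/399 = 0.31328; risk in unexposed = 168/676 = 0.24852; RR = 1.26059
OR/RR = 1.37948 / 1.26059 = 1.09431
The outcome is not rare, so the OR lies further from 1 than the RR.

1.09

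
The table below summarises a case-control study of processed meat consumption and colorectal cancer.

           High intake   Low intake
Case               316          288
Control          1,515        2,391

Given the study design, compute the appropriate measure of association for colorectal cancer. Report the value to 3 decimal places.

Reading the table with exposure as columns: a = 316 (High intake, case), b = 1515 (High intake, non-case), c = 288 (Low intake, case), d = 2391.
This is a case-control study: participants were sampled on outcome status, so risks in the source population cannot be estimated directly — relative risk is not valid here. The odds ratio is the appropriate measure.
OR = (a·d)/(b·c) = (316 × 2391) / (1515 × 288) = 755556 / 436320 = 1.73166

1.732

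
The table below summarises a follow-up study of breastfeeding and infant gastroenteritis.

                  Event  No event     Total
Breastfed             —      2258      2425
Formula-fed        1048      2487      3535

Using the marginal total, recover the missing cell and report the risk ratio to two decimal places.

The missing cell is in the exposed row: 2425 − 2258 = 167.
So a = 167, b = 2258, c = 1048, d = 2487.
RR = [a/(a+b)] / [c/(c+d)] = (167/2425) / (1048/3535) = 0.06887/0.29646 = 0.23229

0.23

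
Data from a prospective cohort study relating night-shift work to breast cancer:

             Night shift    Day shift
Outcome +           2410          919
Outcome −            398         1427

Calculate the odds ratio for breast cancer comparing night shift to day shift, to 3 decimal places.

9.402

Reading the table with exposure as columns: a = 2410 (Night shift, case), b = 398 (Night shift, non-case), c = 919 (Day shift, case), d = 1427.
OR = (a·d)/(b·c) = (2410 × 1427) / (398 × 919) = 3439070 / 365762 = 9.40248
The odds of breast cancer are about 9.40 times as high in the night shift group.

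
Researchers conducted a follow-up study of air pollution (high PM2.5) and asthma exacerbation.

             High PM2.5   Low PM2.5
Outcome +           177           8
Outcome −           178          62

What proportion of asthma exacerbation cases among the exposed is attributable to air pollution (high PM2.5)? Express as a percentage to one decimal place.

77.1

Reading the table with exposure as columns: a = 177 (High PM2.5, case), b = 178 (High PM2.5, non-case), c = 8 (Low PM2.5, case), d = 62.
Risk in exposed = 177/355 = 0.49859; risk in unexposed = 8/70 = 0.11429.
RR = 0.49859/0.11429 = 4.36268
AR% = (RR − 1)/RR × 100 = (4.36268 − 1)/4.36268 × 100 = 77.0783%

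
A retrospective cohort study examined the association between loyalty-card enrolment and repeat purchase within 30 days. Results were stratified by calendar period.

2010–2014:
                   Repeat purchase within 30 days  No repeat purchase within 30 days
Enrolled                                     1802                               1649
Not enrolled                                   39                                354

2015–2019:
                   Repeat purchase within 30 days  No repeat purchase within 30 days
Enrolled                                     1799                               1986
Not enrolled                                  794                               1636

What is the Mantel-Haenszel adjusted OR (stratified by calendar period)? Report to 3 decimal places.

2.365

OR_MH = Σ(aᵢdᵢ/nᵢ) / Σ(bᵢcᵢ/nᵢ), where nᵢ is the stratum total.
Stratum 1 (2010–2014): n = 3844; a·d/n = 1802·354/3844 = 165.9490; b·c/n = 1649·39/3844 = 16.7302
Stratum 2 (2015–2019): n = 6215; a·d/n = 1799·1636/6215 = 473.5582; b·c/n = 1986·794/6215 = 253.7223
OR_MH = (165.9490 + 473.5582) / (16.7302 + 253.7223) = 639.5072 / 270.4525 = 2.36458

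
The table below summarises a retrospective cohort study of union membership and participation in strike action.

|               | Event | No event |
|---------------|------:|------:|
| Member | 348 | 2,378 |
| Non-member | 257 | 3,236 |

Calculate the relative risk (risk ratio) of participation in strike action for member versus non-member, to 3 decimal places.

Cells: a = 348, b = 2378, c = 257, d = 3236.
Risk in exposed = 348/2726 = 0.12766; risk in unexposed = 257/3493 = 0.07358.
RR = 0.12766 / 0.07358 = 1.73508
The risk among the exposed is 1.74 times that among the unexposed.

1.735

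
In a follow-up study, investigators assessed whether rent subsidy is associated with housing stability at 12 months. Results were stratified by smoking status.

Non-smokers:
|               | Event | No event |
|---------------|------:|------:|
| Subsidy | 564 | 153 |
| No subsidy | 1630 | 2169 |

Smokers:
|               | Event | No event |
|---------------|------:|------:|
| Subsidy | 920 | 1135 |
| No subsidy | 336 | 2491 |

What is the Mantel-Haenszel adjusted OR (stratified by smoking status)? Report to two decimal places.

5.55

OR_MH = Σ(aᵢdᵢ/nᵢ) / Σ(bᵢcᵢ/nᵢ), where nᵢ is the stratum total.
Stratum 1 (Non-smokers): n = 4516; a·d/n = 564·2169/4516 = 270.8849; b·c/n = 153·1630/4516 = 55.2236
Stratum 2 (Smokers): n = 4882; a·d/n = 920·2491/4882 = 469.4224; b·c/n = 1135·336/4882 = 78.1155
OR_MH = (270.8849 + 469.4224) / (55.2236 + 78.1155) = 740.3072 / 133.3392 = 5.55206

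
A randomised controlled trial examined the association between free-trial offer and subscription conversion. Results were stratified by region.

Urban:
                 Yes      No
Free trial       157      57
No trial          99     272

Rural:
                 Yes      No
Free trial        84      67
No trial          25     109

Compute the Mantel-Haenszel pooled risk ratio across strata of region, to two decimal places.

RR_MH = Σ(aᵢ·n₀ᵢ/nᵢ) / Σ(cᵢ·n₁ᵢ/nᵢ), with n₁ᵢ = aᵢ+bᵢ (exposed), n₀ᵢ = cᵢ+dᵢ (unexposed), nᵢ = n₁ᵢ+n₀ᵢ.
Stratum 1 (Urban): n₁ = 214, n₀ = 371, n = 585; a·n₀/n = 157·371/585 = 99.5675; c·n₁/n = 99·214/585 = 36.2154
Stratum 2 (Rural): n₁ = 151, n₀ = 134, n = 285; a·n₀/n = 84·134/285 = 39.4947; c·n₁/n = 25·151/285 = 13.2456
RR_MH = (99.5675 + 39.4947) / (36.2154 + 13.2456) = 139.0623 / 49.4610 = 2.81155

2.81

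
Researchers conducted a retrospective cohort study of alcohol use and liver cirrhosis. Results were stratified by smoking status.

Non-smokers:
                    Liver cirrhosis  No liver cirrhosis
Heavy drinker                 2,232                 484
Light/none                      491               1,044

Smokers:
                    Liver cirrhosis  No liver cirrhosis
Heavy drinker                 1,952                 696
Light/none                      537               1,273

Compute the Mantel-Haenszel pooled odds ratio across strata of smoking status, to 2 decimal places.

OR_MH = Σ(aᵢdᵢ/nᵢ) / Σ(bᵢcᵢ/nᵢ), where nᵢ is the stratum total.
Stratum 1 (Non-smokers): n = 4251; a·d/n = 2232·1044/4251 = 548.1553; b·c/n = 484·491/4251 = 55.9031
Stratum 2 (Smokers): n = 4458; a·d/n = 1952·1273/4458 = 557.4015; b·c/n = 696·537/4458 = 83.8385
OR_MH = (548.1553 + 557.4015) / (55.9031 + 83.8385) = 1105.5568 / 139.7416 = 7.91144

7.91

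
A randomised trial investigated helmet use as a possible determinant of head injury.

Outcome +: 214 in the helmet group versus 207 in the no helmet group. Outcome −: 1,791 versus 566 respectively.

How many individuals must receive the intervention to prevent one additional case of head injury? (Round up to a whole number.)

Risk in treated group = 214/2005 = 0.10673; risk in control = 207/773 = 0.26779.
Absolute risk reduction = 0.26779 − 0.10673 = 0.16105
NNT = 1 / ARR = 1 / 0.16105 = 6.209 → round up → 7

7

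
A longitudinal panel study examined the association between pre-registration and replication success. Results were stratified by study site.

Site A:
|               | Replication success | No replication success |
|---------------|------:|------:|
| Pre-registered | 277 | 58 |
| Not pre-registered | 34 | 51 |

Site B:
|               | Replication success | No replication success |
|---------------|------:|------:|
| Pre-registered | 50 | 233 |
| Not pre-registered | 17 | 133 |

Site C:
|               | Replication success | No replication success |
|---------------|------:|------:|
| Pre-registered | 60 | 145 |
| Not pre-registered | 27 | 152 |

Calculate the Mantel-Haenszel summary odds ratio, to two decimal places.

3.03

OR_MH = Σ(aᵢdᵢ/nᵢ) / Σ(bᵢcᵢ/nᵢ), where nᵢ is the stratum total.
Stratum 1 (Site A): n = 420; a·d/n = 277·51/420 = 33.6357; b·c/n = 58·34/420 = 4.6952
Stratum 2 (Site B): n = 433; a·d/n = 50·133/433 = 15.3580; b·c/n = 233·17/433 = 9.1478
Stratum 3 (Site C): n = 384; a·d/n = 60·152/384 = 23.7500; b·c/n = 145·27/384 = 10.1953
OR_MH = (33.6357 + 15.3580 + 23.7500) / (4.6952 + 9.1478 + 10.1953) = 72.7437 / 24.0384 = 3.02615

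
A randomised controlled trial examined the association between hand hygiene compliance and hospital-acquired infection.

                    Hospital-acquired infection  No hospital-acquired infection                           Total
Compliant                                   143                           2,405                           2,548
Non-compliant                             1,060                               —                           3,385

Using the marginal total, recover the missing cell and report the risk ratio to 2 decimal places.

The missing cell is in the unexposed row: 3385 − 1060 = 2325.
So a = 143, b = 2405, c = 1060, d = 2325.
RR = [a/(a+b)] / [c/(c+d)] = (143/2548) / (1060/3385) = 0.05612/0.31315 = 0.17922

0.18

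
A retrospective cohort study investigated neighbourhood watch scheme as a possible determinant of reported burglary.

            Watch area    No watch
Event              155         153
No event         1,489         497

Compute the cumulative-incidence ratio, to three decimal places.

0.401

Reading the table with exposure as columns: a = 155 (Watch area, case), b = 1489 (Watch area, non-case), c = 153 (No watch, case), d = 497.
Risk in exposed = 155/1644 = 0.09428; risk in unexposed = 153/650 = 0.23538.
RR = 0.09428 / 0.23538 = 0.40055
The risk is 60% lower among the exposed than among the unexposed.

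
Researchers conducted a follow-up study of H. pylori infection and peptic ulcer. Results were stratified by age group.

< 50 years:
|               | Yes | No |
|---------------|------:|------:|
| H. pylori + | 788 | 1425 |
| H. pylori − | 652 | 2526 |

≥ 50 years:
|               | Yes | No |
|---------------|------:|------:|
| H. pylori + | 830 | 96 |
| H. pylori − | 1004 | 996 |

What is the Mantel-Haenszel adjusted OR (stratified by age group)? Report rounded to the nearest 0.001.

OR_MH = Σ(aᵢdᵢ/nᵢ) / Σ(bᵢcᵢ/nᵢ), where nᵢ is the stratum total.
Stratum 1 (< 50 years): n = 5391; a·d/n = 788·2526/5391 = 369.2243; b·c/n = 1425·652/5391 = 172.3428
Stratum 2 (≥ 50 years): n = 2926; a·d/n = 830·996/2926 = 282.5290; b·c/n = 96·1004/2926 = 32.9405
OR_MH = (369.2243 + 282.5290) / (172.3428 + 32.9405) = 651.7533 / 205.2833 = 3.17490

3.175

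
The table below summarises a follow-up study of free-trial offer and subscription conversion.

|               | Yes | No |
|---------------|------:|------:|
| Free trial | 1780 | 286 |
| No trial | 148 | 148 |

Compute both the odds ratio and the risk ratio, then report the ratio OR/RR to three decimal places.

Cells: a = 1780, b = 286, c = 148, d = 148.
OR = (1780·148)/(286·148) = 263440/42328 = 6.22378
Risk in exposed = 1780/2066 = 0.86157; risk in unexposed = 148/296 = 0.50000; RR = 1.72314
OR/RR = 6.22378 / 1.72314 = 3.61189
The outcome is not rare, so the OR lies further from 1 than the RR.

3.612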